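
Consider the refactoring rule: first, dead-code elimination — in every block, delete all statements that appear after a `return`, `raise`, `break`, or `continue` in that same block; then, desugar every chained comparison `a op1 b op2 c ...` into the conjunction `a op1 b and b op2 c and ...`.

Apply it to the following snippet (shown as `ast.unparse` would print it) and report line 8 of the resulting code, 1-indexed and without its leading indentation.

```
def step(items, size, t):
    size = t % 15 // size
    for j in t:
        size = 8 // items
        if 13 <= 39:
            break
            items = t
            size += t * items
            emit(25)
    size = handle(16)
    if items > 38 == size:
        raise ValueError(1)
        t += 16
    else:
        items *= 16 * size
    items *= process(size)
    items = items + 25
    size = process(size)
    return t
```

Transformed code:
def step(items, size, t):
    size = t % 15 // size
    for j in t:
        size = 8 // items
        if 13 <= 39:
            break
    size = handle(16)
    if items > 38 and 38 == size:
        raise ValueError(1)
    else:
        items *= 16 * size
    items *= process(size)
    items = items + 25
    size = process(size)
    return t

if items > 38 and 38 == size:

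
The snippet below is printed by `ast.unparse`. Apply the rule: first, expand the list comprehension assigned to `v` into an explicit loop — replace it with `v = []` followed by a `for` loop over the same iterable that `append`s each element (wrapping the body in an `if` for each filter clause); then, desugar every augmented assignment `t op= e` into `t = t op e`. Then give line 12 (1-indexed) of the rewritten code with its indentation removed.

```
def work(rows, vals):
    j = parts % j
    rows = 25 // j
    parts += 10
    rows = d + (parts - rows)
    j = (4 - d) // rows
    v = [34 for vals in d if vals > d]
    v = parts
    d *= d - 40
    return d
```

d = d * (d - 40)

Transformed code:
def work(rows, vals):
    j = parts % j
    rows = 25 // j
    parts = parts + 10
    rows = d + (parts - rows)
    j = (4 - d) // rows
    v = []
    for vals in d:
        if vals > d:
            v.append(34)
    v = parts
    d = d * (d - 40)
    return d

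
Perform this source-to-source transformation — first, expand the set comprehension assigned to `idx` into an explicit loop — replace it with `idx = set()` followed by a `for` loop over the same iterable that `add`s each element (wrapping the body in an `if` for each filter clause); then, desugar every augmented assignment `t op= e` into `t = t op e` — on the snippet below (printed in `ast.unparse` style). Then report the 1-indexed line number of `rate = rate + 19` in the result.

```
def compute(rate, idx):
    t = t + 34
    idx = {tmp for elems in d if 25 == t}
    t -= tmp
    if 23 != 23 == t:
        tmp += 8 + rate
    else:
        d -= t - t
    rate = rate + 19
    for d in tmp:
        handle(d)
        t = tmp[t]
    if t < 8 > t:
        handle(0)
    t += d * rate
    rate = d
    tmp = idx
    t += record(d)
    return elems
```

Transformed code:
def compute(rate, idx):
    t = t + 34
    idx = set()
    for elems in d:
        if 25 == t:
            idx.add(tmp)
    t = t - tmp
    if 23 != 23 == t:
        tmp = tmp + (8 + rate)
    else:
        d = d - (t - t)
    rate = rate + 19
    for d in tmp:
        handle(d)
        t = tmp[t]
    if t < 8 > t:
        handle(0)
    t = t + d * rate
    rate = d
    tmp = idx
    t = t + record(d)
    return elems

12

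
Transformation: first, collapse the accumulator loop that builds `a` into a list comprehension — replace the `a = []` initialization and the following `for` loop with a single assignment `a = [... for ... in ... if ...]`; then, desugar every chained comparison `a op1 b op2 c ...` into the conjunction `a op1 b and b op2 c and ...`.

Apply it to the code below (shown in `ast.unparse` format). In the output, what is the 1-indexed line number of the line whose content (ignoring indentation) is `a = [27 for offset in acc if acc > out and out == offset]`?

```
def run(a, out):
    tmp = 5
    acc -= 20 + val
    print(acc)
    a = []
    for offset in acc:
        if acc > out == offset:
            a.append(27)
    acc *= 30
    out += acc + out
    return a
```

Transformed code:
def run(a, out):
    tmp = 5
    acc -= 20 + val
    print(acc)
    a = [27 for offset in acc if acc > out and out == offset]
    acc *= 30
    out += acc + out
    return a

5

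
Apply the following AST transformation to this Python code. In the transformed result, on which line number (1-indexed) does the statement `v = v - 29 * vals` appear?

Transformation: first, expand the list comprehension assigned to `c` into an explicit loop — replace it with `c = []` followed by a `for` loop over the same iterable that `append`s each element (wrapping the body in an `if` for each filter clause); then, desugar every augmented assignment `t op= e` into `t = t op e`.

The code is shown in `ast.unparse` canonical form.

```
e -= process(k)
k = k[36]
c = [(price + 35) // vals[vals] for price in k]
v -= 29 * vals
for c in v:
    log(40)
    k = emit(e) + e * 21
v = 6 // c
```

6

Transformed code:
e = e - process(k)
k = k[36]
c = []
for price in k:
    c.append((price + 35) // vals[vals])
v = v - 29 * vals
for c in v:
    log(40)
    k = emit(e) + e * 21
v = 6 // c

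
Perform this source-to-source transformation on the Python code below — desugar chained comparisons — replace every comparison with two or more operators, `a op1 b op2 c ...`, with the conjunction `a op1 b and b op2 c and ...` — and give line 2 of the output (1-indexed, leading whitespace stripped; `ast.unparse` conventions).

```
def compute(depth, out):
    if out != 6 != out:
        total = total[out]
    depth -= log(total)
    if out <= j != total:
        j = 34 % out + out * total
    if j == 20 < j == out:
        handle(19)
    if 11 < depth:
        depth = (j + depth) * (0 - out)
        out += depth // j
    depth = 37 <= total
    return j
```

if out != 6 and 6 != out:

Transformed code:
def compute(depth, out):
    if out != 6 and 6 != out:
        total = total[out]
    depth -= log(total)
    if out <= j and j != total:
        j = 34 % out + out * total
    if j == 20 and 20 < j and (j == out):
        handle(19)
    if 11 < depth:
        depth = (j + depth) * (0 - out)
        out += depth // j
    depth = 37 <= total
    return j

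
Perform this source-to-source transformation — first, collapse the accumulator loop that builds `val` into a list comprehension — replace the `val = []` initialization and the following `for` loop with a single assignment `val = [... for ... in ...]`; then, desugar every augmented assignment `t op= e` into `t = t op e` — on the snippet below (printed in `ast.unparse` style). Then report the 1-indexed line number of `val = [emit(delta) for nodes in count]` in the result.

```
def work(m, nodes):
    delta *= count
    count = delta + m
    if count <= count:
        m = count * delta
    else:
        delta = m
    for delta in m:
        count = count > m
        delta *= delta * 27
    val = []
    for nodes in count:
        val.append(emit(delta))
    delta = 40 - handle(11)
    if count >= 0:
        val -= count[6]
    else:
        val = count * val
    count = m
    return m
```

Transformed code:
def work(m, nodes):
    delta = delta * count
    count = delta + m
    if count <= count:
        m = count * delta
    else:
        delta = m
    for delta in m:
        count = count > m
        delta = delta * (delta * 27)
    val = [emit(delta) for nodes in count]
    delta = 40 - handle(11)
    if count >= 0:
        val = val - count[6]
    else:
        val = count * val
    count = m
    return m

11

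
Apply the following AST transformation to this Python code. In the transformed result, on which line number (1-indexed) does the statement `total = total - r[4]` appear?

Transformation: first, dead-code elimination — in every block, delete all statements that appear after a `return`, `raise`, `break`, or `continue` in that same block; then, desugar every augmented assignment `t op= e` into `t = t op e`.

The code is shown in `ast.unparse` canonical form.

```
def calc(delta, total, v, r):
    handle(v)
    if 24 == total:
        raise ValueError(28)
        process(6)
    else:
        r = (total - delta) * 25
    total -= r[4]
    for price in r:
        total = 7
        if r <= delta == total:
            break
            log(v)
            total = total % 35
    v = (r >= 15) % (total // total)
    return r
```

7

Transformed code:
def calc(delta, total, v, r):
    handle(v)
    if 24 == total:
        raise ValueError(28)
    else:
        r = (total - delta) * 25
    total = total - r[4]
    for price in r:
        total = 7
        if r <= delta == total:
            break
    v = (r >= 15) % (total // total)
    return r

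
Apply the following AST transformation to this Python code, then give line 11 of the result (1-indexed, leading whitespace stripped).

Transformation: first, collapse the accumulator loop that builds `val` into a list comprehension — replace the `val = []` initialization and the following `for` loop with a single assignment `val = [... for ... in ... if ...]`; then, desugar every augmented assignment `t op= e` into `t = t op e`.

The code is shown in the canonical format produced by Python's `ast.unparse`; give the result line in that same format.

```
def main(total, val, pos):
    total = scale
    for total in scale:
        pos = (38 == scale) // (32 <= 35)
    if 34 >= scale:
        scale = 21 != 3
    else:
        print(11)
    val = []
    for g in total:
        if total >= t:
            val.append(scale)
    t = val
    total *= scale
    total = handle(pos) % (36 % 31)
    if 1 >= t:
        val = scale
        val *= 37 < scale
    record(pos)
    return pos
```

total = total * scale

Transformed code:
def main(total, val, pos):
    total = scale
    for total in scale:
        pos = (38 == scale) // (32 <= 35)
    if 34 >= scale:
        scale = 21 != 3
    else:
        print(11)
    val = [scale for g in total if total >= t]
    t = val
    total = total * scale
    total = handle(pos) % (36 % 31)
    if 1 >= t:
        val = scale
        val = val * (37 < scale)
    record(pos)
    return pos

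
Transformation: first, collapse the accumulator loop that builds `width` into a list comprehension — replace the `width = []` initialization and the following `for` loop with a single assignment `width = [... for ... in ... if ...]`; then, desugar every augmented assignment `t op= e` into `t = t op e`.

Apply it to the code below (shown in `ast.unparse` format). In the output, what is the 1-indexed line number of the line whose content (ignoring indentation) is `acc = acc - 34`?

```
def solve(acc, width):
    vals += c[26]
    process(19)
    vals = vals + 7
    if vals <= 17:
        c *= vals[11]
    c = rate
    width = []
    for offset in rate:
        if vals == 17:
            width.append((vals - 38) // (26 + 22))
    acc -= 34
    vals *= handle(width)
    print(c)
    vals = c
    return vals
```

Transformed code:
def solve(acc, width):
    vals = vals + c[26]
    process(19)
    vals = vals + 7
    if vals <= 17:
        c = c * vals[11]
    c = rate
    width = [(vals - 38) // (26 + 22) for offset in rate if vals == 17]
    acc = acc - 34
    vals = vals * handle(width)
    print(c)
    vals = c
    return vals

9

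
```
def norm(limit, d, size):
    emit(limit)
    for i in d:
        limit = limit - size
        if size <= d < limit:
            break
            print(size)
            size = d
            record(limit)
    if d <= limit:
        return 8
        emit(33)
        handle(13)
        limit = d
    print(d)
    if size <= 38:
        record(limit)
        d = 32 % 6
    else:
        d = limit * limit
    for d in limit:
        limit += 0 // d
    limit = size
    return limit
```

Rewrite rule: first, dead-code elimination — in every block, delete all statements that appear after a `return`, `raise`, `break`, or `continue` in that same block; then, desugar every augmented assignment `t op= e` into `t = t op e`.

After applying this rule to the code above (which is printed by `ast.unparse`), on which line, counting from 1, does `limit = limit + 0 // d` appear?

16

Transformed code:
def norm(limit, d, size):
    emit(limit)
    for i in d:
        limit = limit - size
        if size <= d < limit:
            break
    if d <= limit:
        return 8
    print(d)
    if size <= 38:
        record(limit)
        d = 32 % 6
    else:
        d = limit * limit
    for d in limit:
        limit = limit + 0 // d
    limit = size
    return limit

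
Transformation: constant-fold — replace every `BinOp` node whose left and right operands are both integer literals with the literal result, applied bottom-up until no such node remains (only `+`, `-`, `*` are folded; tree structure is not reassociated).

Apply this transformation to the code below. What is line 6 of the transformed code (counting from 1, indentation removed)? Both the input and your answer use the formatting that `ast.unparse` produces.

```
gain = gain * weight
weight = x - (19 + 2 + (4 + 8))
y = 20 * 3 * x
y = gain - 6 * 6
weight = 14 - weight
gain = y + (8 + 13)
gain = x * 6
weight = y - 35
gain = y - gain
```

gain = y + 21

Transformed code:
gain = gain * weight
weight = x - 33
y = 60 * x
y = gain - 36
weight = 14 - weight
gain = y + 21
gain = x * 6
weight = y - 35
gain = y - gain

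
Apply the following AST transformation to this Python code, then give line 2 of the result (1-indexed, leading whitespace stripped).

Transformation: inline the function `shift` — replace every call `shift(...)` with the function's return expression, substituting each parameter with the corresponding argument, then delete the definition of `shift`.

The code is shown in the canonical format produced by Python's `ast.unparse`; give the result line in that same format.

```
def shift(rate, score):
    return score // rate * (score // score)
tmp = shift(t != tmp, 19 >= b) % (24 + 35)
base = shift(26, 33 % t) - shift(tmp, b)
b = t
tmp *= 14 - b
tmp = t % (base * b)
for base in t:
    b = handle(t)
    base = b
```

Transformed code:
tmp = (19 >= b) // (t != tmp) * ((19 >= b) // (19 >= b)) % (24 + 35)
base = 33 % t // 26 * (33 % t // (33 % t)) - b // tmp * (b // b)
b = t
tmp *= 14 - b
tmp = t % (base * b)
for base in t:
    b = handle(t)
    base = b

base = 33 % t // 26 * (33 % t // (33 % t)) - b // tmp * (b // b)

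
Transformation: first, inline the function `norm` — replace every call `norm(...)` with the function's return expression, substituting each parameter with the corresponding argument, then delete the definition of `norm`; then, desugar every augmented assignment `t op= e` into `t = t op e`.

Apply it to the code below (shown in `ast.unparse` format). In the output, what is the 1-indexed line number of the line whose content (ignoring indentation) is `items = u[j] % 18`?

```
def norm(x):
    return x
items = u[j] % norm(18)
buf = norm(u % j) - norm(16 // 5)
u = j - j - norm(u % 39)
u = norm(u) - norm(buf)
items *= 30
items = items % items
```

Transformed code:
items = u[j] % 18
buf = u % j - 16 // 5
u = j - j - u % 39
u = u - buf
items = items * 30
items = items % items

1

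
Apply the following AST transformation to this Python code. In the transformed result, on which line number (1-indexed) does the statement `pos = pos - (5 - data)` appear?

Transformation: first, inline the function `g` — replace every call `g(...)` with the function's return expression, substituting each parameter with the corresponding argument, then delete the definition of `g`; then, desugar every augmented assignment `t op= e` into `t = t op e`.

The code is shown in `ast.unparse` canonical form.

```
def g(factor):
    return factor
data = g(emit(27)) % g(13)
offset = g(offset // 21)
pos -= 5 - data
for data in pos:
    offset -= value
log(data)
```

Transformed code:
data = emit(27) % 13
offset = offset // 21
pos = pos - (5 - data)
for data in pos:
    offset = offset - value
log(data)

3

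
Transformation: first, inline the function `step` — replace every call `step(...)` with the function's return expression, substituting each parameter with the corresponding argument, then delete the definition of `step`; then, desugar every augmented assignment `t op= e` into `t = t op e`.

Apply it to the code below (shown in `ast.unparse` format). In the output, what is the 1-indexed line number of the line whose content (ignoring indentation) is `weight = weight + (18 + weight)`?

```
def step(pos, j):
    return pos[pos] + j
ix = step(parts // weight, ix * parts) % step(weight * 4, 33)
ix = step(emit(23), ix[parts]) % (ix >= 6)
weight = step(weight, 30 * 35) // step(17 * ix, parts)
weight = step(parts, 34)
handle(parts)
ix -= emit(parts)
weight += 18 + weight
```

Transformed code:
ix = ((parts // weight)[parts // weight] + ix * parts) % ((weight * 4)[weight * 4] + 33)
ix = (emit(23)[emit(23)] + ix[parts]) % (ix >= 6)
weight = (weight[weight] + 30 * 35) // ((17 * ix)[17 * ix] + parts)
weight = parts[parts] + 34
handle(parts)
ix = ix - emit(parts)
weight = weight + (18 + weight)

7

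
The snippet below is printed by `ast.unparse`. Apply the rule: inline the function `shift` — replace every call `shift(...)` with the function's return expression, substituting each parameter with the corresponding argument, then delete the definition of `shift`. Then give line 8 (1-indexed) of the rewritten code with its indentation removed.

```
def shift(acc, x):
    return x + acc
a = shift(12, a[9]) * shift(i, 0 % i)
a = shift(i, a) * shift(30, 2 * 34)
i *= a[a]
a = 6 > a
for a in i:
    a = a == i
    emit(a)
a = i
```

Transformed code:
a = (a[9] + 12) * (0 % i + i)
a = (a + i) * (2 * 34 + 30)
i *= a[a]
a = 6 > a
for a in i:
    a = a == i
    emit(a)
a = i

a = i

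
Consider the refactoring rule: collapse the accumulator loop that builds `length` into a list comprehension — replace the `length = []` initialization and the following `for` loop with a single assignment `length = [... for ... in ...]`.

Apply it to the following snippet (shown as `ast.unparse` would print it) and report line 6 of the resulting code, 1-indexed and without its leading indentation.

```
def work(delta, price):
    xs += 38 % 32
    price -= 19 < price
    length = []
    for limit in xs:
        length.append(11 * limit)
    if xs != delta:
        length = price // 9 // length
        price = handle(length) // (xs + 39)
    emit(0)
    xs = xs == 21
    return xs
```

Transformed code:
def work(delta, price):
    xs += 38 % 32
    price -= 19 < price
    length = [11 * limit for limit in xs]
    if xs != delta:
        length = price // 9 // length
        price = handle(length) // (xs + 39)
    emit(0)
    xs = xs == 21
    return xs

length = price // 9 // length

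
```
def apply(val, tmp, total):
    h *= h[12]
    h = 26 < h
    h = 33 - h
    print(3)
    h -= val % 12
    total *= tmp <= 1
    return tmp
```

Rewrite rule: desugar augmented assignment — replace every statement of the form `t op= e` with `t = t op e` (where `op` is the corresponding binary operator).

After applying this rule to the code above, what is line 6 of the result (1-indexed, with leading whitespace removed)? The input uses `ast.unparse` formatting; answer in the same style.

Transformed code:
def apply(val, tmp, total):
    h = h * h[12]
    h = 26 < h
    h = 33 - h
    print(3)
    h = h - val % 12
    total = total * (tmp <= 1)
    return tmp

h = h - val % 12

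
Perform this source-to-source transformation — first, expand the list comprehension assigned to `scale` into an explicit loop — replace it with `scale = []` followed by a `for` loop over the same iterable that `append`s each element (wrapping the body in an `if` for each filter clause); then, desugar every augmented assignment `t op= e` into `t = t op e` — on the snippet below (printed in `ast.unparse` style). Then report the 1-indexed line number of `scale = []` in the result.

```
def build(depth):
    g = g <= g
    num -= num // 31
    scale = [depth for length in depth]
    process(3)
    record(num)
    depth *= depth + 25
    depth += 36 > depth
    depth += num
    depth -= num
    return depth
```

4

Transformed code:
def build(depth):
    g = g <= g
    num = num - num // 31
    scale = []
    for length in depth:
        scale.append(depth)
    process(3)
    record(num)
    depth = depth * (depth + 25)
    depth = depth + (36 > depth)
    depth = depth + num
    depth = depth - num
    return depth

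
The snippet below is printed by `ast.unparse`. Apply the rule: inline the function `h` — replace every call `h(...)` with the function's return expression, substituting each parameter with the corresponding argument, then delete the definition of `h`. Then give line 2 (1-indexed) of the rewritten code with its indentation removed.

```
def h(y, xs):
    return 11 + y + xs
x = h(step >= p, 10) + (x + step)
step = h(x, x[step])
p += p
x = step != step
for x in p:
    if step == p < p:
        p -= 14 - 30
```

step = 11 + x + x[step]

Transformed code:
x = 11 + (step >= p) + 10 + (x + step)
step = 11 + x + x[step]
p += p
x = step != step
for x in p:
    if step == p < p:
        p -= 14 - 30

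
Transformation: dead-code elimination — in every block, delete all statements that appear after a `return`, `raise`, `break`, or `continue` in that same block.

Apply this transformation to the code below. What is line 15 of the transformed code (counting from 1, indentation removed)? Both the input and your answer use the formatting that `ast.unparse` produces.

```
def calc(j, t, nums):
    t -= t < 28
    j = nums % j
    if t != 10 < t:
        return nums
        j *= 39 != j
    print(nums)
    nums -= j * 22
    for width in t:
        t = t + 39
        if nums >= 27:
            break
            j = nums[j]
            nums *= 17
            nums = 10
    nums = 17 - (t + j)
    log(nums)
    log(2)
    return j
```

return j

Transformed code:
def calc(j, t, nums):
    t -= t < 28
    j = nums % j
    if t != 10 < t:
        return nums
    print(nums)
    nums -= j * 22
    for width in t:
        t = t + 39
        if nums >= 27:
            break
    nums = 17 - (t + j)
    log(nums)
    log(2)
    return j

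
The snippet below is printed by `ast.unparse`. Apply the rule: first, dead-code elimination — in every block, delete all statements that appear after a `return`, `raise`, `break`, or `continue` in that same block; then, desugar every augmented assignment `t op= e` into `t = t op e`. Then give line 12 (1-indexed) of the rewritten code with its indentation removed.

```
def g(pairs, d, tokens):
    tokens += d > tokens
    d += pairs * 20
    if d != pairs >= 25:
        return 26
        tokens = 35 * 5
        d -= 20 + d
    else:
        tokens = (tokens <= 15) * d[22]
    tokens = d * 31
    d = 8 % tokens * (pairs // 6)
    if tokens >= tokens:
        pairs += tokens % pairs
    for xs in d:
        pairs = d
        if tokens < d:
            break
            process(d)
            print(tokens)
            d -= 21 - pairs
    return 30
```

for xs in d:

Transformed code:
def g(pairs, d, tokens):
    tokens = tokens + (d > tokens)
    d = d + pairs * 20
    if d != pairs >= 25:
        return 26
    else:
        tokens = (tokens <= 15) * d[22]
    tokens = d * 31
    d = 8 % tokens * (pairs // 6)
    if tokens >= tokens:
        pairs = pairs + tokens % pairs
    for xs in d:
        pairs = d
        if tokens < d:
            break
    return 30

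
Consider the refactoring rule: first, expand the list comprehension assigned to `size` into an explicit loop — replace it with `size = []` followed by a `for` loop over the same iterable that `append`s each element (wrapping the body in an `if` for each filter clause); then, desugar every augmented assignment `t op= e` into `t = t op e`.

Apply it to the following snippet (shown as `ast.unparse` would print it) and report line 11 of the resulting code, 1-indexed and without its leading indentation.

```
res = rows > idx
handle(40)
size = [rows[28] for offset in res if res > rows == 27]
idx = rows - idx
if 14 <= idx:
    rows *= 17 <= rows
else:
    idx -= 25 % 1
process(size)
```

Transformed code:
res = rows > idx
handle(40)
size = []
for offset in res:
    if res > rows == 27:
        size.append(rows[28])
idx = rows - idx
if 14 <= idx:
    rows = rows * (17 <= rows)
else:
    idx = idx - 25 % 1
process(size)

idx = idx - 25 % 1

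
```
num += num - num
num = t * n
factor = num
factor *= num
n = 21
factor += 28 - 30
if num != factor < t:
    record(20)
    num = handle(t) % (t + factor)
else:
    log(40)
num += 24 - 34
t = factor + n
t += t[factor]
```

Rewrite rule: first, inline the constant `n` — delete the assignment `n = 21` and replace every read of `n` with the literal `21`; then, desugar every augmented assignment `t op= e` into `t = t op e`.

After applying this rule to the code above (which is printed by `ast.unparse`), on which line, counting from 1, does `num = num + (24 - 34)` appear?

Transformed code:
num = num + (num - num)
num = t * 21
factor = num
factor = factor * num
factor = factor + (28 - 30)
if num != factor < t:
    record(20)
    num = handle(t) % (t + factor)
else:
    log(40)
num = num + (24 - 34)
t = factor + 21
t = t + t[factor]

11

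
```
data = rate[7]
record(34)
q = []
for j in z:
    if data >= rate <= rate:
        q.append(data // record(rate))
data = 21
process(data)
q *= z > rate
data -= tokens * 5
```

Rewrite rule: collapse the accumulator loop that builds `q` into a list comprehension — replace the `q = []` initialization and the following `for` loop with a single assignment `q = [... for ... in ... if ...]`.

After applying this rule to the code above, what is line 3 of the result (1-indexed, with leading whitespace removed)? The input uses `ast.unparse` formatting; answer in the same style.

Transformed code:
data = rate[7]
record(34)
q = [data // record(rate) for j in z if data >= rate <= rate]
data = 21
process(data)
q *= z > rate
data -= tokens * 5

q = [data // record(rate) for j in z if data >= rate <= rate]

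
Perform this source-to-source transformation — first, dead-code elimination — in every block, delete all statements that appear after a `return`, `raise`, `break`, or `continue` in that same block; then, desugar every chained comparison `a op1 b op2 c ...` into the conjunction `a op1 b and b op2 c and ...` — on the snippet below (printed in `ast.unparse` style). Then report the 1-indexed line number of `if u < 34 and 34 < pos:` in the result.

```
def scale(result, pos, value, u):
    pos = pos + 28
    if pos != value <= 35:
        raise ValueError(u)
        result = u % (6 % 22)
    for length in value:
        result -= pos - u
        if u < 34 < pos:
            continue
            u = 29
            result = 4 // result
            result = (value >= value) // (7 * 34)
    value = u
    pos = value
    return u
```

Transformed code:
def scale(result, pos, value, u):
    pos = pos + 28
    if pos != value and value <= 35:
        raise ValueError(u)
    for length in value:
        result -= pos - u
        if u < 34 and 34 < pos:
            continue
    value = u
    pos = value
    return u

7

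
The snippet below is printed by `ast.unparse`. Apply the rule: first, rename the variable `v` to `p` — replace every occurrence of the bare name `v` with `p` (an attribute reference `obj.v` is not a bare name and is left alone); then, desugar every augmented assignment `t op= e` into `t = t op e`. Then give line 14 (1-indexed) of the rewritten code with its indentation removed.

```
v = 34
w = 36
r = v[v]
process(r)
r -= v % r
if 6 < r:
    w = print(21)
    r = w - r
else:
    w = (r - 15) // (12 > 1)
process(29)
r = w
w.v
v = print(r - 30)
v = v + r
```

Transformed code:
p = 34
w = 36
r = p[p]
process(r)
r = r - p % r
if 6 < r:
    w = print(21)
    r = w - r
else:
    w = (r - 15) // (12 > 1)
process(29)
r = w
w.v
p = print(r - 30)
p = p + r

p = print(r - 30)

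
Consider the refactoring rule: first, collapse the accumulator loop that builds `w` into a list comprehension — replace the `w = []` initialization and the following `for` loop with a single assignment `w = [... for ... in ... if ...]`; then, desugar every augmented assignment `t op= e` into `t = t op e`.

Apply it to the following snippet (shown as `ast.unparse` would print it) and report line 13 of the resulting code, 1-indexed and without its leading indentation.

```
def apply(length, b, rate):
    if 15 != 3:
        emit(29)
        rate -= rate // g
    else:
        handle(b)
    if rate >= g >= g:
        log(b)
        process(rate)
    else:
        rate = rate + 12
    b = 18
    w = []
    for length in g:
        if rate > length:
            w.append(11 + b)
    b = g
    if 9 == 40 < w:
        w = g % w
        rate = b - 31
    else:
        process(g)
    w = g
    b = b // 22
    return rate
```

w = [11 + b for length in g if rate > length]

Transformed code:
def apply(length, b, rate):
    if 15 != 3:
        emit(29)
        rate = rate - rate // g
    else:
        handle(b)
    if rate >= g >= g:
        log(b)
        process(rate)
    else:
        rate = rate + 12
    b = 18
    w = [11 + b for length in g if rate > length]
    b = g
    if 9 == 40 < w:
        w = g % w
        rate = b - 31
    else:
        process(g)
    w = g
    b = b // 22
    return rate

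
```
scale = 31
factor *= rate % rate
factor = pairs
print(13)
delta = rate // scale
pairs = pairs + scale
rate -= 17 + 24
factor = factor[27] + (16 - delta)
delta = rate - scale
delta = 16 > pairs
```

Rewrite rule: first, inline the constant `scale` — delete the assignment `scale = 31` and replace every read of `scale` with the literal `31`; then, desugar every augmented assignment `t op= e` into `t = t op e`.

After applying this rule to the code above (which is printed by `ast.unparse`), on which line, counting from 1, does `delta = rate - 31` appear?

8

Transformed code:
factor = factor * (rate % rate)
factor = pairs
print(13)
delta = rate // 31
pairs = pairs + 31
rate = rate - (17 + 24)
factor = factor[27] + (16 - delta)
delta = rate - 31
delta = 16 > pairs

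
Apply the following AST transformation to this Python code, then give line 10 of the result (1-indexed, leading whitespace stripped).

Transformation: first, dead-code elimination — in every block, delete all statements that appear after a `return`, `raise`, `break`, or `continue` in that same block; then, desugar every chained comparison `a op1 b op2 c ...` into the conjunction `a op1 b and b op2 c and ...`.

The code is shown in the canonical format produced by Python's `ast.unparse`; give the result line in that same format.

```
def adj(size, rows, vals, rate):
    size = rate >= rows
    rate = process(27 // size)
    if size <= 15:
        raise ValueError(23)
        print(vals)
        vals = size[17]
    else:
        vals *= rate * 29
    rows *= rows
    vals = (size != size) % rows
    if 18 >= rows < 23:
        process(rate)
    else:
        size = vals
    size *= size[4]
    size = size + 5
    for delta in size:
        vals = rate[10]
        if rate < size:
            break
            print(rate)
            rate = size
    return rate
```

Transformed code:
def adj(size, rows, vals, rate):
    size = rate >= rows
    rate = process(27 // size)
    if size <= 15:
        raise ValueError(23)
    else:
        vals *= rate * 29
    rows *= rows
    vals = (size != size) % rows
    if 18 >= rows and rows < 23:
        process(rate)
    else:
        size = vals
    size *= size[4]
    size = size + 5
    for delta in size:
        vals = rate[10]
        if rate < size:
            break
    return rate

if 18 >= rows and rows < 23:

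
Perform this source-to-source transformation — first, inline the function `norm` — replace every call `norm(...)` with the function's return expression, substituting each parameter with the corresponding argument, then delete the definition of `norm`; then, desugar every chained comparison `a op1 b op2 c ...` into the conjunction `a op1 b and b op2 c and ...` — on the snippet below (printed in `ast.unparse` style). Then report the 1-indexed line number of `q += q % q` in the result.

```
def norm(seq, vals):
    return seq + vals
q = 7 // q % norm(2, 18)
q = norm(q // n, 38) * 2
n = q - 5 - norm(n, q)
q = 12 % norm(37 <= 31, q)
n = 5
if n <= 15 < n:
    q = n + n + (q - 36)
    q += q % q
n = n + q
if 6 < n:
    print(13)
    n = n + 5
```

8

Transformed code:
q = 7 // q % (2 + 18)
q = (q // n + 38) * 2
n = q - 5 - (n + q)
q = 12 % ((37 <= 31) + q)
n = 5
if n <= 15 and 15 < n:
    q = n + n + (q - 36)
    q += q % q
n = n + q
if 6 < n:
    print(13)
    n = n + 5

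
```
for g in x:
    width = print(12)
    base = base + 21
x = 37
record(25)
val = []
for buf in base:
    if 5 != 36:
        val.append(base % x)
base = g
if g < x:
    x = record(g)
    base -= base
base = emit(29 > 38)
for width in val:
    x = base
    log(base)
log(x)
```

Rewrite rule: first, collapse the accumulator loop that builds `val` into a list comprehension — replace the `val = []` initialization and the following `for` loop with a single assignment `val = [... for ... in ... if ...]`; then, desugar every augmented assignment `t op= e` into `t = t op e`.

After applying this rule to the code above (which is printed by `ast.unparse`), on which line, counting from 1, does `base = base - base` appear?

Transformed code:
for g in x:
    width = print(12)
    base = base + 21
x = 37
record(25)
val = [base % x for buf in base if 5 != 36]
base = g
if g < x:
    x = record(g)
    base = base - base
base = emit(29 > 38)
for width in val:
    x = base
    log(base)
log(x)

10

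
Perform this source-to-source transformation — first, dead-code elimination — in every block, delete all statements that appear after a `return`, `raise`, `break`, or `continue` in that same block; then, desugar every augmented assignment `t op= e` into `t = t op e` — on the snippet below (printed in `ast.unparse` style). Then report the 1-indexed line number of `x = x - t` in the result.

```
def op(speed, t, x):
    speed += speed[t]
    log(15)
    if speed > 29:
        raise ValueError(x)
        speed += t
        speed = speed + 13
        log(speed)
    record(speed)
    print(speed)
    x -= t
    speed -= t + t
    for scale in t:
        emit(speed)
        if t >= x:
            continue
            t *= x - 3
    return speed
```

Transformed code:
def op(speed, t, x):
    speed = speed + speed[t]
    log(15)
    if speed > 29:
        raise ValueError(x)
    record(speed)
    print(speed)
    x = x - t
    speed = speed - (t + t)
    for scale in t:
        emit(speed)
        if t >= x:
            continue
    return speed

8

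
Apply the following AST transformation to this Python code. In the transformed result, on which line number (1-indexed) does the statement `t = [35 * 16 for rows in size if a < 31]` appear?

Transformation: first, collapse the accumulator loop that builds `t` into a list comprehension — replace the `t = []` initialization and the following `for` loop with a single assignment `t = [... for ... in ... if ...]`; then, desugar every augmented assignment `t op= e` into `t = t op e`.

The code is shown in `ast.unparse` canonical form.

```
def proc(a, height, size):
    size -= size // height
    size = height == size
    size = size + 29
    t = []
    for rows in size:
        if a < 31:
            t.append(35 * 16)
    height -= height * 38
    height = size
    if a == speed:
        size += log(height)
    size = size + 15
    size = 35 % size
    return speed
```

Transformed code:
def proc(a, height, size):
    size = size - size // height
    size = height == size
    size = size + 29
    t = [35 * 16 for rows in size if a < 31]
    height = height - height * 38
    height = size
    if a == speed:
        size = size + log(height)
    size = size + 15
    size = 35 % size
    return speed

5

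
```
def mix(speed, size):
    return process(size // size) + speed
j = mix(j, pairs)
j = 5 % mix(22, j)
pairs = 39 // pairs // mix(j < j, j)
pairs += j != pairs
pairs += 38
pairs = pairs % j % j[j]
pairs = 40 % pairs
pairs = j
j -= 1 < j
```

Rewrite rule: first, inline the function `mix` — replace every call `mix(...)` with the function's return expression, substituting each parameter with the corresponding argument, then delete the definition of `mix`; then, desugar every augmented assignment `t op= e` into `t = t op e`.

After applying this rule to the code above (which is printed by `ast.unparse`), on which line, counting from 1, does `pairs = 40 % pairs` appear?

Transformed code:
j = process(pairs // pairs) + j
j = 5 % (process(j // j) + 22)
pairs = 39 // pairs // (process(j // j) + (j < j))
pairs = pairs + (j != pairs)
pairs = pairs + 38
pairs = pairs % j % j[j]
pairs = 40 % pairs
pairs = j
j = j - (1 < j)

7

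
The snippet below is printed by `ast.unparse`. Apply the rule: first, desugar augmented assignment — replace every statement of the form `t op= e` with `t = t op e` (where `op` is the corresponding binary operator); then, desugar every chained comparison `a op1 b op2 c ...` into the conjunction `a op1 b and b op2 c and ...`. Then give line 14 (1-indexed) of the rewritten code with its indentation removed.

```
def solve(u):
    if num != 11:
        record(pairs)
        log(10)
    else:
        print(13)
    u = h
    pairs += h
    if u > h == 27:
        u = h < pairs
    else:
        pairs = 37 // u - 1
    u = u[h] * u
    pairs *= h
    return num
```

Transformed code:
def solve(u):
    if num != 11:
        record(pairs)
        log(10)
    else:
        print(13)
    u = h
    pairs = pairs + h
    if u > h and h == 27:
        u = h < pairs
    else:
        pairs = 37 // u - 1
    u = u[h] * u
    pairs = pairs * h
    return num

pairs = pairs * h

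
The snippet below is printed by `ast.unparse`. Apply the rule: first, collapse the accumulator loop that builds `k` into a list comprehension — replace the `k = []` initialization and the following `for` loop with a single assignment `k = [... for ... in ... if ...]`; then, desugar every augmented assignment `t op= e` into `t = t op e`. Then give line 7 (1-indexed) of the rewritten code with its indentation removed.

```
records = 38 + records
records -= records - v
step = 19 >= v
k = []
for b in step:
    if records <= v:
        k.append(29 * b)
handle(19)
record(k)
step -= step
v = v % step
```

Transformed code:
records = 38 + records
records = records - (records - v)
step = 19 >= v
k = [29 * b for b in step if records <= v]
handle(19)
record(k)
step = step - step
v = v % step

step = step - step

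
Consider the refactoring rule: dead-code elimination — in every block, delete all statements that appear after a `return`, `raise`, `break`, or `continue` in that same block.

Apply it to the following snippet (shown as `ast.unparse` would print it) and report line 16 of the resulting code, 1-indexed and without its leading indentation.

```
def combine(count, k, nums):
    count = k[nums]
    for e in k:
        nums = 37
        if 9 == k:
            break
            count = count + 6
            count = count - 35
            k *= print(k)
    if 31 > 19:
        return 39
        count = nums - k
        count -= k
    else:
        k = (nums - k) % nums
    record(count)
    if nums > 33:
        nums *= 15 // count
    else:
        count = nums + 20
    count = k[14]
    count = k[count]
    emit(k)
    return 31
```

count = k[14]

Transformed code:
def combine(count, k, nums):
    count = k[nums]
    for e in k:
        nums = 37
        if 9 == k:
            break
    if 31 > 19:
        return 39
    else:
        k = (nums - k) % nums
    record(count)
    if nums > 33:
        nums *= 15 // count
    else:
        count = nums + 20
    count = k[14]
    count = k[count]
    emit(k)
    return 31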